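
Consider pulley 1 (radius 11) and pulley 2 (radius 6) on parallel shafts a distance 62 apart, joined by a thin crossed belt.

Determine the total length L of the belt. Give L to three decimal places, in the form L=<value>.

L=182.098

crossed belt: β = asin((r1+r2)/C) = asin(17/62) = 15.9140°
wrap1 = wrap2 = π + 2β = 211.8279°
tangent length = C·cosβ = 59.6238
L = (r1+r2)·wrap + 2·C·cosβ = 17·3.6971 + 2·59.6238 = 182.0983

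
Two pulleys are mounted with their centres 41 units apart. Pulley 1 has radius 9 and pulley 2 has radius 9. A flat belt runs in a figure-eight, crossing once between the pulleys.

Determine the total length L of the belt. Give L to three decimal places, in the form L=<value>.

L=146.586

crossed belt: β = asin((r1+r2)/C) = asin(18/41) = 26.0416°
wrap1 = wrap2 = π + 2β = 232.0833°
tangent length = C·cosβ = 36.8375
L = (r1+r2)·wrap + 2·C·cosβ = 18·4.0506 + 2·36.8375 = 146.5861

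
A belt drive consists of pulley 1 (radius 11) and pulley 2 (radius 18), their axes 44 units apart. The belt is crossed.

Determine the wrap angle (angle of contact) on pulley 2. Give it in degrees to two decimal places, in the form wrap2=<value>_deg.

crossed belt: β = asin((r1+r2)/C) = asin(29/44) = 41.2306°
wrap1 = wrap2 = π + 2β = 262.4612°

wrap2=262.46_deg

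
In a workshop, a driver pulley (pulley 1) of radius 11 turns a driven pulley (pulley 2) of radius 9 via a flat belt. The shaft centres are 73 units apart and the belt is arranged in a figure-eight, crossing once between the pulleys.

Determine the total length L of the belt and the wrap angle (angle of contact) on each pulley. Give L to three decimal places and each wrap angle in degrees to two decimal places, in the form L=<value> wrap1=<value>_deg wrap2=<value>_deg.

L=214.346 wrap1=211.80_deg wrap2=211.80_deg

crossed belt: β = asin((r1+r2)/C) = asin(20/73) = 15.9008°
wrap1 = wrap2 = π + 2β = 211.8016°
tangent length = C·cosβ = 70.2068
L = (r1+r2)·wrap + 2·C·cosβ = 20·3.6966 + 2·70.2068 = 214.3464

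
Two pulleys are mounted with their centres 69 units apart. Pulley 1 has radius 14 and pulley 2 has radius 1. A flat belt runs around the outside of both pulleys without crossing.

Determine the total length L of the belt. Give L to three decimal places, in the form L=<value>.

L=187.580

open belt: β = asin((r2−r1)/C) = asin(-13/69) = -10.8598°
wrap1 = π − 2β = 201.7195°
wrap2 = π + 2β = 158.2805°
tangent length = C·cosβ = 67.7643
L = r1·wrap1 + r2·wrap2 + 2·C·cosβ = 14·3.5207 + 1·2.7625 + 2·67.7643 = 187.5805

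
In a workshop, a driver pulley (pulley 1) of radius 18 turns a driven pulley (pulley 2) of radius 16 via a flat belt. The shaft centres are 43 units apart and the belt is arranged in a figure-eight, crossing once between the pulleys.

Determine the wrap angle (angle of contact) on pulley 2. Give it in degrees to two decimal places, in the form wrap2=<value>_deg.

crossed belt: β = asin((r1+r2)/C) = asin(34/43) = 52.2508°
wrap1 = wrap2 = π + 2β = 284.5015°

wrap2=284.50_deg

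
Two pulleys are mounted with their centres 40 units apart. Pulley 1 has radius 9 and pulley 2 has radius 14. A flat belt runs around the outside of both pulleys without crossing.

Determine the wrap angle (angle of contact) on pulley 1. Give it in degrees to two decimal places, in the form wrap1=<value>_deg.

open belt: β = asin((r2−r1)/C) = asin(5/40) = 7.1808°
wrap1 = π − 2β = 165.6385°
wrap2 = π + 2β = 194.3615°

wrap1=165.64_deg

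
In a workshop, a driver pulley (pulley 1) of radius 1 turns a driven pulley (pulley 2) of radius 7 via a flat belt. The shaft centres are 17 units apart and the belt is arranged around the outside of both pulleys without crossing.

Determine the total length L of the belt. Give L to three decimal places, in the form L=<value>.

open belt: β = asin((r2−r1)/C) = asin(6/17) = 20.6673°
wrap1 = π − 2β = 138.6654°
wrap2 = π + 2β = 221.3346°
tangent length = C·cosβ = 15.9060
L = r1·wrap1 + r2·wrap2 + 2·C·cosβ = 1·2.4202 + 7·3.8630 + 2·15.9060 = 61.2732

L=61.273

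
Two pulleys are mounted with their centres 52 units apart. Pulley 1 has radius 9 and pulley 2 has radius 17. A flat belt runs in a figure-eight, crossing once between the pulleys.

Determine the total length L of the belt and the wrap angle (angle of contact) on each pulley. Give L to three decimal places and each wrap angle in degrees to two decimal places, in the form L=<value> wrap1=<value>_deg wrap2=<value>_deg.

L=198.975 wrap1=240.00_deg wrap2=240.00_deg

crossed belt: β = asin((r1+r2)/C) = asin(26/52) = 30.0000°
wrap1 = wrap2 = π + 2β = 240.0000°
tangent length = C·cosβ = 45.0333
L = (r1+r2)·wrap + 2·C·cosβ = 26·4.1888 + 2·45.0333 = 198.9752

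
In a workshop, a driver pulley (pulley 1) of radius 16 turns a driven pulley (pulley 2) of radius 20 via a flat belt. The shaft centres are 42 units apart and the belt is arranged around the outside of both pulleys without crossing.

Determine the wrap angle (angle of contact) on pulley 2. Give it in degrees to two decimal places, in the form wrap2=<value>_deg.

wrap2=190.93_deg

open belt: β = asin((r2−r1)/C) = asin(4/42) = 5.4650°
wrap1 = π − 2β = 169.0700°
wrap2 = π + 2β = 190.9300°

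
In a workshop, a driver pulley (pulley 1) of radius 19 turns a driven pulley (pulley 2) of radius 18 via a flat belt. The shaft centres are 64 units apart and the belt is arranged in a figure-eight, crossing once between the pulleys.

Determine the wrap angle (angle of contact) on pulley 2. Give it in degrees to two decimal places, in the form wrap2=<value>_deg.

crossed belt: β = asin((r1+r2)/C) = asin(37/64) = 35.3188°
wrap1 = wrap2 = π + 2β = 250.6375°

wrap2=250.64_deg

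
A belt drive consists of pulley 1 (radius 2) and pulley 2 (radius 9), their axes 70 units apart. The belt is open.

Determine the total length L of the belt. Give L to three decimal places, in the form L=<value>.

L=175.258

open belt: β = asin((r2−r1)/C) = asin(7/70) = 5.7392°
wrap1 = π − 2β = 168.5217°
wrap2 = π + 2β = 191.4783°
tangent length = C·cosβ = 69.6491
L = r1·wrap1 + r2·wrap2 + 2·C·cosβ = 2·2.9413 + 9·3.3419 + 2·69.6491 = 175.2581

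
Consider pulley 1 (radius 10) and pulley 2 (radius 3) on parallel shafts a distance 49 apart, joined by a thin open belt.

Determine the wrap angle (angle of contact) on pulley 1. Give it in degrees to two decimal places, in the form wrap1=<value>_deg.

open belt: β = asin((r2−r1)/C) = asin(-7/49) = -8.2132°
wrap1 = π − 2β = 196.4264°
wrap2 = π + 2β = 163.5736°

wrap1=196.43_deg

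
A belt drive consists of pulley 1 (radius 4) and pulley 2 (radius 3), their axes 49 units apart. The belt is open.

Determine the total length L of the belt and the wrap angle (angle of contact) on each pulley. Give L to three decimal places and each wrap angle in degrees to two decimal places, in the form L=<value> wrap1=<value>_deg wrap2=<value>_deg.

open belt: β = asin((r2−r1)/C) = asin(-1/49) = -1.1694°
wrap1 = π − 2β = 182.3388°
wrap2 = π + 2β = 177.6612°
tangent length = C·cosβ = 48.9898
L = r1·wrap1 + r2·wrap2 + 2·C·cosβ = 4·3.1824 + 3·3.1008 + 2·48.9898 = 120.0116

L=120.012 wrap1=182.34_deg wrap2=177.66_deg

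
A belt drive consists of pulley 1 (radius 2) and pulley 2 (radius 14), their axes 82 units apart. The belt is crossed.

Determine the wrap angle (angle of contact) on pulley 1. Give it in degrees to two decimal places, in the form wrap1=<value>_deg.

crossed belt: β = asin((r1+r2)/C) = asin(16/82) = 11.2518°
wrap1 = wrap2 = π + 2β = 202.5037°

wrap1=202.50_deg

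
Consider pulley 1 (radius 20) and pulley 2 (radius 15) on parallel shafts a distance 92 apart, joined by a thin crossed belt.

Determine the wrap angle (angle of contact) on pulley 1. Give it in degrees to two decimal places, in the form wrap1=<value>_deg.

crossed belt: β = asin((r1+r2)/C) = asin(35/92) = 22.3606°
wrap1 = wrap2 = π + 2β = 224.7212°

wrap1=224.72_deg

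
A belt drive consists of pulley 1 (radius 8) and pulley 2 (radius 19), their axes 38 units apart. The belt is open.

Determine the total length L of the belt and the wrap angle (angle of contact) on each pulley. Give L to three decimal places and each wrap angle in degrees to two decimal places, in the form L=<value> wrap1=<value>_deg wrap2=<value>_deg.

L=164.030 wrap1=146.35_deg wrap2=213.65_deg

open belt: β = asin((r2−r1)/C) = asin(11/38) = 16.8264°
wrap1 = π − 2β = 146.3471°
wrap2 = π + 2β = 213.6529°
tangent length = C·cosβ = 36.3731
L = r1·wrap1 + r2·wrap2 + 2·C·cosβ = 8·2.5542 + 19·3.7289 + 2·36.3731 = 164.0300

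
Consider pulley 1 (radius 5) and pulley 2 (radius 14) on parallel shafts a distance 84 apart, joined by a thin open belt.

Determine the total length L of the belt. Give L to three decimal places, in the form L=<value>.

L=228.655

open belt: β = asin((r2−r1)/C) = asin(9/84) = 6.1506°
wrap1 = π − 2β = 167.6987°
wrap2 = π + 2β = 192.3013°
tangent length = C·cosβ = 83.5165
L = r1·wrap1 + r2·wrap2 + 2·C·cosβ = 5·2.9269 + 14·3.3563 + 2·83.5165 = 228.6555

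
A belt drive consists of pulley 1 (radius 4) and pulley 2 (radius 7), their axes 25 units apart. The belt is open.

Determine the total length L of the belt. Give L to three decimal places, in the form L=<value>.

open belt: β = asin((r2−r1)/C) = asin(3/25) = 6.8921°
wrap1 = π − 2β = 166.2158°
wrap2 = π + 2β = 193.7842°
tangent length = C·cosβ = 24.8193
L = r1·wrap1 + r2·wrap2 + 2·C·cosβ = 4·2.9010 + 7·3.3822 + 2·24.8193 = 84.9180

L=84.918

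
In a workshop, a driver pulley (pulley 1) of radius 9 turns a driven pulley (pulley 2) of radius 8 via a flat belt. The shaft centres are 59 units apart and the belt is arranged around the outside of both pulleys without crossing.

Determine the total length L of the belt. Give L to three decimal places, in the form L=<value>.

open belt: β = asin((r2−r1)/C) = asin(-1/59) = -0.9712°
wrap1 = π − 2β = 181.9423°
wrap2 = π + 2β = 178.0577°
tangent length = C·cosβ = 58.9915
L = r1·wrap1 + r2·wrap2 + 2·C·cosβ = 9·3.1755 + 8·3.1077 + 2·58.9915 = 171.4240

L=171.424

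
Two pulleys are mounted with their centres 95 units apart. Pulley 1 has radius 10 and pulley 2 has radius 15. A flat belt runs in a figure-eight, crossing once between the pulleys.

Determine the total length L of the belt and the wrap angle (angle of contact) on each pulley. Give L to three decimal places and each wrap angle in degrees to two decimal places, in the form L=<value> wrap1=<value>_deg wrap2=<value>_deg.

L=275.158 wrap1=210.52_deg wrap2=210.52_deg

crossed belt: β = asin((r1+r2)/C) = asin(25/95) = 15.2575°
wrap1 = wrap2 = π + 2β = 210.5150°
tangent length = C·cosβ = 91.6515
L = (r1+r2)·wrap + 2·C·cosβ = 25·3.6742 + 2·91.6515 = 275.1575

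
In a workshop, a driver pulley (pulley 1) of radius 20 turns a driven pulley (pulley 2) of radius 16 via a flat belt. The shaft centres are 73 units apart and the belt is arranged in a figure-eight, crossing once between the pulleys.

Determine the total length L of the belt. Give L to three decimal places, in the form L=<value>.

crossed belt: β = asin((r1+r2)/C) = asin(36/73) = 29.5479°
wrap1 = wrap2 = π + 2β = 239.0958°
tangent length = C·cosβ = 63.5059
L = (r1+r2)·wrap + 2·C·cosβ = 36·4.1730 + 2·63.5059 = 277.2401

L=277.240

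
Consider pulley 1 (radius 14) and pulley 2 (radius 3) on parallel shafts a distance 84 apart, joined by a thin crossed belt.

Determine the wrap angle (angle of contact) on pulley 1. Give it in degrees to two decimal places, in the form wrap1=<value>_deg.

crossed belt: β = asin((r1+r2)/C) = asin(17/84) = 11.6762°
wrap1 = wrap2 = π + 2β = 203.3525°

wrap1=203.35_deg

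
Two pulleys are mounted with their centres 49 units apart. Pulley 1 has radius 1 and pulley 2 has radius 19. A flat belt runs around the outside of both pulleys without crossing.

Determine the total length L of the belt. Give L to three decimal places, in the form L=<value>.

L=167.522

open belt: β = asin((r2−r1)/C) = asin(18/49) = 21.5521°
wrap1 = π − 2β = 136.8958°
wrap2 = π + 2β = 223.1042°
tangent length = C·cosβ = 45.5741
L = r1·wrap1 + r2·wrap2 + 2·C·cosβ = 1·2.3893 + 19·3.8939 + 2·45.5741 = 167.5217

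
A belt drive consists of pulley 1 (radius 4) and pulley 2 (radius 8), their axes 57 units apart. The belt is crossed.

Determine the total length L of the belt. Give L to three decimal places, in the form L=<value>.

L=154.235

crossed belt: β = asin((r1+r2)/C) = asin(12/57) = 12.1532°
wrap1 = wrap2 = π + 2β = 204.3064°
tangent length = C·cosβ = 55.7225
L = (r1+r2)·wrap + 2·C·cosβ = 12·3.5658 + 2·55.7225 = 154.2349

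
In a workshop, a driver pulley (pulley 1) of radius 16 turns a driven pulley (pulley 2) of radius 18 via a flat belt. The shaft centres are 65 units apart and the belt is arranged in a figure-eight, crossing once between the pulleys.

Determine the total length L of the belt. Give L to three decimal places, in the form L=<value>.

L=255.042

crossed belt: β = asin((r1+r2)/C) = asin(34/65) = 31.5389°
wrap1 = wrap2 = π + 2β = 243.0777°
tangent length = C·cosβ = 55.3986
L = (r1+r2)·wrap + 2·C·cosβ = 34·4.2425 + 2·55.3986 = 255.0423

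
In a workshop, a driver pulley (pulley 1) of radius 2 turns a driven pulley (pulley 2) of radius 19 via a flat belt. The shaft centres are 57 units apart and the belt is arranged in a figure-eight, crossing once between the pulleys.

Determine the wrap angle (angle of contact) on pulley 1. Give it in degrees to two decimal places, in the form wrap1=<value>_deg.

wrap1=223.24_deg

crossed belt: β = asin((r1+r2)/C) = asin(21/57) = 21.6183°
wrap1 = wrap2 = π + 2β = 223.2365°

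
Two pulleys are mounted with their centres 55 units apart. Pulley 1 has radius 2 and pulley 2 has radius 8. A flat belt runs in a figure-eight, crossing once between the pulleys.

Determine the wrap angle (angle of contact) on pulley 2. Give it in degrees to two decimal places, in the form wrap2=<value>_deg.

wrap2=200.95_deg

crossed belt: β = asin((r1+r2)/C) = asin(10/55) = 10.4757°
wrap1 = wrap2 = π + 2β = 200.9514°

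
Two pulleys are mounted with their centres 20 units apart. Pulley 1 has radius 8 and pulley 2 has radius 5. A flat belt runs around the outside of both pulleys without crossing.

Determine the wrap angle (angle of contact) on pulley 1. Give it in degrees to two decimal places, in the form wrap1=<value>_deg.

wrap1=197.25_deg

open belt: β = asin((r2−r1)/C) = asin(-3/20) = -8.6269°
wrap1 = π − 2β = 197.2539°
wrap2 = π + 2β = 162.7461°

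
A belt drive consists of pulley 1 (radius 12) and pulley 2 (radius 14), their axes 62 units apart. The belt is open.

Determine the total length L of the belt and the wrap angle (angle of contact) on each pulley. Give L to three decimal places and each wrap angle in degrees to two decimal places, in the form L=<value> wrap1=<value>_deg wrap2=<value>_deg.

open belt: β = asin((r2−r1)/C) = asin(2/62) = 1.8486°
wrap1 = π − 2β = 176.3029°
wrap2 = π + 2β = 183.6971°
tangent length = C·cosβ = 61.9677
L = r1·wrap1 + r2·wrap2 + 2·C·cosβ = 12·3.0771 + 14·3.2061 + 2·61.9677 = 205.7459

L=205.746 wrap1=176.30_deg wrap2=183.70_deg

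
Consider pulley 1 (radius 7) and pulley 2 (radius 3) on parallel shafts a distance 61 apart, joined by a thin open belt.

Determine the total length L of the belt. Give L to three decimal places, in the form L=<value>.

L=153.678

open belt: β = asin((r2−r1)/C) = asin(-4/61) = -3.7598°
wrap1 = π − 2β = 187.5196°
wrap2 = π + 2β = 172.4804°
tangent length = C·cosβ = 60.8687
L = r1·wrap1 + r2·wrap2 + 2·C·cosβ = 7·3.2728 + 3·3.0104 + 2·60.8687 = 153.6783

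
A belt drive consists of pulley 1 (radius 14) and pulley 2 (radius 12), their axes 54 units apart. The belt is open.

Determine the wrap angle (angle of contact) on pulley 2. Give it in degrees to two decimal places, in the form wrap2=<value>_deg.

open belt: β = asin((r2−r1)/C) = asin(-2/54) = -2.1226°
wrap1 = π − 2β = 184.2451°
wrap2 = π + 2β = 175.7549°

wrap2=175.75_deg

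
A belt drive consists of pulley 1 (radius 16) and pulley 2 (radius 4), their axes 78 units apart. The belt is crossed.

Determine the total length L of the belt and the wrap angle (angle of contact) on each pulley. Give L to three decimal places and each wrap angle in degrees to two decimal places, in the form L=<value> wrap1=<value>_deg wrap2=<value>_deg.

crossed belt: β = asin((r1+r2)/C) = asin(20/78) = 14.8572°
wrap1 = wrap2 = π + 2β = 209.7143°
tangent length = C·cosβ = 75.3923
L = (r1+r2)·wrap + 2·C·cosβ = 20·3.6602 + 2·75.3923 = 223.9887

L=223.989 wrap1=209.71_deg wrap2=209.71_deg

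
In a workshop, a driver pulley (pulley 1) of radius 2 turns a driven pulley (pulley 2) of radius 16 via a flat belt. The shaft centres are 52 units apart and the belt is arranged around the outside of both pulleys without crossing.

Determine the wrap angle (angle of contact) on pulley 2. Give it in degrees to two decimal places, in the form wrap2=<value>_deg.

open belt: β = asin((r2−r1)/C) = asin(14/52) = 15.6185°
wrap1 = π − 2β = 148.7630°
wrap2 = π + 2β = 211.2370°

wrap2=211.24_deg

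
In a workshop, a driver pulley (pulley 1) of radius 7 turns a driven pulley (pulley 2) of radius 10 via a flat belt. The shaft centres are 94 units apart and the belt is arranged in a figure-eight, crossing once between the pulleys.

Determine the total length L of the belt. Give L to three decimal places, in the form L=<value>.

crossed belt: β = asin((r1+r2)/C) = asin(17/94) = 10.4193°
wrap1 = wrap2 = π + 2β = 200.8387°
tangent length = C·cosβ = 92.4500
L = (r1+r2)·wrap + 2·C·cosβ = 17·3.5053 + 2·92.4500 = 244.4900

L=244.490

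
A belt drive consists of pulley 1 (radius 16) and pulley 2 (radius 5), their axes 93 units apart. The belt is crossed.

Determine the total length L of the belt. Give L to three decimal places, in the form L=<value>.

crossed belt: β = asin((r1+r2)/C) = asin(21/93) = 13.0503°
wrap1 = wrap2 = π + 2β = 206.1006°
tangent length = C·cosβ = 90.5980
L = (r1+r2)·wrap + 2·C·cosβ = 21·3.5971 + 2·90.5980 = 256.7358

L=256.736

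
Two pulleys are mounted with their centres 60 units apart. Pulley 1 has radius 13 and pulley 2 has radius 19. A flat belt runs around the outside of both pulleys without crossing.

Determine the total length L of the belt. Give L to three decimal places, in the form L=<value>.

L=221.131

open belt: β = asin((r2−r1)/C) = asin(6/60) = 5.7392°
wrap1 = π − 2β = 168.5217°
wrap2 = π + 2β = 191.4783°
tangent length = C·cosβ = 59.6992
L = r1·wrap1 + r2·wrap2 + 2·C·cosβ = 13·2.9413 + 19·3.3419 + 2·59.6992 = 221.1315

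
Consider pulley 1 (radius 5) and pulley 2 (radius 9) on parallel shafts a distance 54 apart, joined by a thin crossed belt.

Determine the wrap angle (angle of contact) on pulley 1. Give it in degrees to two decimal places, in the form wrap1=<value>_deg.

wrap1=210.05_deg

crossed belt: β = asin((r1+r2)/C) = asin(14/54) = 15.0261°
wrap1 = wrap2 = π + 2β = 210.0522°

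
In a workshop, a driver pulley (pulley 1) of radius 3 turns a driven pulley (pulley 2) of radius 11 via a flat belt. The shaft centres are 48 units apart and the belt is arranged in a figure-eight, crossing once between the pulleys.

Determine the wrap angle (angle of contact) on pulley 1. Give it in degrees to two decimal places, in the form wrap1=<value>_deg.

crossed belt: β = asin((r1+r2)/C) = asin(14/48) = 16.9578°
wrap1 = wrap2 = π + 2β = 213.9155°

wrap1=213.92_deg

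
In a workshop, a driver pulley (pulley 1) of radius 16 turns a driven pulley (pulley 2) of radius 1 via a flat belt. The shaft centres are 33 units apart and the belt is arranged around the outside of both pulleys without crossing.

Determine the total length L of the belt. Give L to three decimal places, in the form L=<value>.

open belt: β = asin((r2−r1)/C) = asin(-15/33) = -27.0357°
wrap1 = π − 2β = 234.0714°
wrap2 = π + 2β = 125.9286°
tangent length = C·cosβ = 29.3939
L = r1·wrap1 + r2·wrap2 + 2·C·cosβ = 16·4.0853 + 1·2.1979 + 2·29.3939 = 126.3507

L=126.351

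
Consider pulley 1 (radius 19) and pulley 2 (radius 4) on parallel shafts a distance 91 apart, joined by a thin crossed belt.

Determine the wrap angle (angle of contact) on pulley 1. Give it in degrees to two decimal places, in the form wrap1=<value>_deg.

crossed belt: β = asin((r1+r2)/C) = asin(23/91) = 14.6401°
wrap1 = wrap2 = π + 2β = 209.2803°

wrap1=209.28_deg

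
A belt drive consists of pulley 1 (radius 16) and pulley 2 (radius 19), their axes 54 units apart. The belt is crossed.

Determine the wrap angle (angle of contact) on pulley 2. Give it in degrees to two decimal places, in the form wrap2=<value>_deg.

crossed belt: β = asin((r1+r2)/C) = asin(35/54) = 40.4021°
wrap1 = wrap2 = π + 2β = 260.8043°

wrap2=260.80_deg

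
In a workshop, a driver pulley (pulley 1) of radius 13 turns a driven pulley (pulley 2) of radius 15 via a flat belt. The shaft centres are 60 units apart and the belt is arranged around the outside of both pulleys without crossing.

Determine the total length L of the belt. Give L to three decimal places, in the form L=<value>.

open belt: β = asin((r2−r1)/C) = asin(2/60) = 1.9102°
wrap1 = π − 2β = 176.1796°
wrap2 = π + 2β = 183.8204°
tangent length = C·cosβ = 59.9667
L = r1·wrap1 + r2·wrap2 + 2·C·cosβ = 13·3.0749 + 15·3.2083 + 2·59.9667 = 208.0313

L=208.031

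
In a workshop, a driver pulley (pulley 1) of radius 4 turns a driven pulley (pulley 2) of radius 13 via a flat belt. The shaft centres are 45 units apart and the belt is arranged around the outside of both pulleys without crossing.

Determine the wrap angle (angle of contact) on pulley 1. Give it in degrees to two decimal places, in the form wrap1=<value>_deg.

wrap1=156.93_deg

open belt: β = asin((r2−r1)/C) = asin(9/45) = 11.5370°
wrap1 = π − 2β = 156.9261°
wrap2 = π + 2β = 203.0739°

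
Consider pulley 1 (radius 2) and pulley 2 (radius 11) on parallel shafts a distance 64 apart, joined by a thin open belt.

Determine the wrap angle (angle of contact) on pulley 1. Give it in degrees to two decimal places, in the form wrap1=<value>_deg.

wrap1=163.83_deg

open belt: β = asin((r2−r1)/C) = asin(9/64) = 8.0840°
wrap1 = π − 2β = 163.8320°
wrap2 = π + 2β = 196.1680°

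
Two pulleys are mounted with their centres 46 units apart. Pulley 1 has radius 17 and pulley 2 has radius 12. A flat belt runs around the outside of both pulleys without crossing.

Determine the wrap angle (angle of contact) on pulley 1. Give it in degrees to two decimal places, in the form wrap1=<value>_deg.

open belt: β = asin((r2−r1)/C) = asin(-5/46) = -6.2401°
wrap1 = π − 2β = 192.4803°
wrap2 = π + 2β = 167.5197°

wrap1=192.48_deg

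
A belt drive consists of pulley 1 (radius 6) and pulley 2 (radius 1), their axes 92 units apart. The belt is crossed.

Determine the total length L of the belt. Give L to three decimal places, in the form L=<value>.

crossed belt: β = asin((r1+r2)/C) = asin(7/92) = 4.3637°
wrap1 = wrap2 = π + 2β = 188.7274°
tangent length = C·cosβ = 91.7333
L = (r1+r2)·wrap + 2·C·cosβ = 7·3.2939 + 2·91.7333 = 206.5240

L=206.524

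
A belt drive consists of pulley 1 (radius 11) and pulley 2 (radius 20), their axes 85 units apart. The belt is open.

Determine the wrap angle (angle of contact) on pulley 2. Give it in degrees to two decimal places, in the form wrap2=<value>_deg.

open belt: β = asin((r2−r1)/C) = asin(9/85) = 6.0780°
wrap1 = π − 2β = 167.8440°
wrap2 = π + 2β = 192.1560°

wrap2=192.16_deg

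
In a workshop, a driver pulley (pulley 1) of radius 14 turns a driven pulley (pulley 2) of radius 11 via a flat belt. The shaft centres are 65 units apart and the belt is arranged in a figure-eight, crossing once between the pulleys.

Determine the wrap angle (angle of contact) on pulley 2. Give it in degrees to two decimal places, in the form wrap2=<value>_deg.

wrap2=225.24_deg

crossed belt: β = asin((r1+r2)/C) = asin(25/65) = 22.6199°
wrap1 = wrap2 = π + 2β = 225.2397°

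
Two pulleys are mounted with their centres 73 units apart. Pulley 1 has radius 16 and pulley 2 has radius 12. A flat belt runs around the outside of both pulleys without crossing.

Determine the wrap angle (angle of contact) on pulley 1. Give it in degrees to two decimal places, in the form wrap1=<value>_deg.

open belt: β = asin((r2−r1)/C) = asin(-4/73) = -3.1411°
wrap1 = π − 2β = 186.2821°
wrap2 = π + 2β = 173.7179°

wrap1=186.28_deg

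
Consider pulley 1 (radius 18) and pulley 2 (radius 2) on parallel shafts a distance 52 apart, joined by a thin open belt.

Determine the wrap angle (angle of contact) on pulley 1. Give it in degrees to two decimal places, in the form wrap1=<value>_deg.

open belt: β = asin((r2−r1)/C) = asin(-16/52) = -17.9202°
wrap1 = π − 2β = 215.8404°
wrap2 = π + 2β = 144.1596°

wrap1=215.84_deg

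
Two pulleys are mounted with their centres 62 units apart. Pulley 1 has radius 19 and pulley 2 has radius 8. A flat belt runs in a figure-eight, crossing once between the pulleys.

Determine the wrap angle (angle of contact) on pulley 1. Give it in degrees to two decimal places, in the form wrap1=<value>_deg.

crossed belt: β = asin((r1+r2)/C) = asin(27/62) = 25.8161°
wrap1 = wrap2 = π + 2β = 231.6322°

wrap1=231.63_deg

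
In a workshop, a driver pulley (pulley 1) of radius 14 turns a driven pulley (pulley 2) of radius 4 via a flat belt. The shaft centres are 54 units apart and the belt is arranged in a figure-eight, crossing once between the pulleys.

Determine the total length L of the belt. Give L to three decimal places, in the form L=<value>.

L=170.606

crossed belt: β = asin((r1+r2)/C) = asin(18/54) = 19.4712°
wrap1 = wrap2 = π + 2β = 218.9424°
tangent length = C·cosβ = 50.9117
L = (r1+r2)·wrap + 2·C·cosβ = 18·3.8213 + 2·50.9117 = 170.6062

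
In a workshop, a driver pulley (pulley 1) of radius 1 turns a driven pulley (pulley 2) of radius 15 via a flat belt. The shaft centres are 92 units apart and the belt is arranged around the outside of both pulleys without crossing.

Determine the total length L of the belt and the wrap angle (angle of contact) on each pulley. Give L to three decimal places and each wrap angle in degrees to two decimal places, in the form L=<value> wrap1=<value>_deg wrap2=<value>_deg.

L=236.400 wrap1=162.49_deg wrap2=197.51_deg

open belt: β = asin((r2−r1)/C) = asin(14/92) = 8.7529°
wrap1 = π − 2β = 162.4941°
wrap2 = π + 2β = 197.5059°
tangent length = C·cosβ = 90.9285
L = r1·wrap1 + r2·wrap2 + 2·C·cosβ = 1·2.8361 + 15·3.4471 + 2·90.9285 = 236.4001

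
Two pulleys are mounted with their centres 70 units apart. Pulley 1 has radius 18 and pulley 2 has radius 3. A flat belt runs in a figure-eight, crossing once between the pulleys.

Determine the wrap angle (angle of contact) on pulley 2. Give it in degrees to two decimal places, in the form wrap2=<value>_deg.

wrap2=214.92_deg

crossed belt: β = asin((r1+r2)/C) = asin(21/70) = 17.4576°
wrap1 = wrap2 = π + 2β = 214.9152°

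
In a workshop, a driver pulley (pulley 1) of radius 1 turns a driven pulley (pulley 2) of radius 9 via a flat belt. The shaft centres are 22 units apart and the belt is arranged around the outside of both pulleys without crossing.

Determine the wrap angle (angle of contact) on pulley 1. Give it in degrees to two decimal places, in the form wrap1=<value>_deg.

wrap1=137.35_deg

open belt: β = asin((r2−r1)/C) = asin(8/22) = 21.3237°
wrap1 = π − 2β = 137.3526°
wrap2 = π + 2β = 222.6474°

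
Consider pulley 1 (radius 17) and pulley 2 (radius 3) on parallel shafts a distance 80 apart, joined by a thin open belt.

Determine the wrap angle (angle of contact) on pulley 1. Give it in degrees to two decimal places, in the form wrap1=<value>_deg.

open belt: β = asin((r2−r1)/C) = asin(-14/80) = -10.0787°
wrap1 = π − 2β = 200.1573°
wrap2 = π + 2β = 159.8427°

wrap1=200.16_deg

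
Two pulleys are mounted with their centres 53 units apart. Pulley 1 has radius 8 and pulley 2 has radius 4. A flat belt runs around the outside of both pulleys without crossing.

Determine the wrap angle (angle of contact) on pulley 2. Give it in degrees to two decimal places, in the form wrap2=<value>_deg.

open belt: β = asin((r2−r1)/C) = asin(-4/53) = -4.3283°
wrap1 = π − 2β = 188.6567°
wrap2 = π + 2β = 171.3433°

wrap2=171.34_deg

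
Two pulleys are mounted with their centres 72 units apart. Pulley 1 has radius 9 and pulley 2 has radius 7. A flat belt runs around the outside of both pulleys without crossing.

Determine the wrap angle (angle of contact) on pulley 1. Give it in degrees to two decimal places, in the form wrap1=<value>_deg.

open belt: β = asin((r2−r1)/C) = asin(-2/72) = -1.5918°
wrap1 = π − 2β = 183.1835°
wrap2 = π + 2β = 176.8165°

wrap1=183.18_deg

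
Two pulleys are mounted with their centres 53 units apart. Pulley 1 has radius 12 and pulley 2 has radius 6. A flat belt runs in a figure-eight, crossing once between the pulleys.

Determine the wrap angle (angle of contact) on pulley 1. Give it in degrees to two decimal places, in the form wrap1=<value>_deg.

crossed belt: β = asin((r1+r2)/C) = asin(18/53) = 19.8539°
wrap1 = wrap2 = π + 2β = 219.7078°

wrap1=219.71_deg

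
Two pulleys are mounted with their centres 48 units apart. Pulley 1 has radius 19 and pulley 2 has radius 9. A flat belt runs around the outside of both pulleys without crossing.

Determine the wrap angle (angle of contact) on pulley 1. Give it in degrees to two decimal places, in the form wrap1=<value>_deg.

wrap1=204.05_deg

open belt: β = asin((r2−r1)/C) = asin(-10/48) = -12.0247°
wrap1 = π − 2β = 204.0494°
wrap2 = π + 2β = 155.9506°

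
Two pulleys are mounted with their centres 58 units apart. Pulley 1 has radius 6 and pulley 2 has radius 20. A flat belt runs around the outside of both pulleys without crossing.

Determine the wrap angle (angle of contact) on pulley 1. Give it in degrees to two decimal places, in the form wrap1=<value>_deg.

wrap1=152.06_deg

open belt: β = asin((r2−r1)/C) = asin(14/58) = 13.9680°
wrap1 = π − 2β = 152.0641°
wrap2 = π + 2β = 207.9359°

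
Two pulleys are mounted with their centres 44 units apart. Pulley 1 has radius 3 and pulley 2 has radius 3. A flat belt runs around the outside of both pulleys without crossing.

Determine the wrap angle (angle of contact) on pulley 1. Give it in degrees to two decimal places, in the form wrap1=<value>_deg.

wrap1=180.00_deg

open belt: β = asin((r2−r1)/C) = asin(0/44) = 0.0000°
wrap1 = π − 2β = 180.0000°
wrap2 = π + 2β = 180.0000°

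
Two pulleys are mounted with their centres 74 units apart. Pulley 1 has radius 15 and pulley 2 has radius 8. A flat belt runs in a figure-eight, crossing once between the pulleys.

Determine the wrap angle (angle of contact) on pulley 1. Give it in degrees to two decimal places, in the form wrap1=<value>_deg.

crossed belt: β = asin((r1+r2)/C) = asin(23/74) = 18.1081°
wrap1 = wrap2 = π + 2β = 216.2162°

wrap1=216.22_deg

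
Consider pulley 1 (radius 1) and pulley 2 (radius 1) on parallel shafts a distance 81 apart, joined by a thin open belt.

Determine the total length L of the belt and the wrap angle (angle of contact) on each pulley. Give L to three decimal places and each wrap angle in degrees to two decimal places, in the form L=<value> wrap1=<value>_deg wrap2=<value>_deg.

L=168.283 wrap1=180.00_deg wrap2=180.00_deg

open belt: β = asin((r2−r1)/C) = asin(0/81) = 0.0000°
wrap1 = π − 2β = 180.0000°
wrap2 = π + 2β = 180.0000°
tangent length = C·cosβ = 81.0000
L = r1·wrap1 + r2·wrap2 + 2·C·cosβ = 1·3.1416 + 1·3.1416 + 2·81.0000 = 168.2832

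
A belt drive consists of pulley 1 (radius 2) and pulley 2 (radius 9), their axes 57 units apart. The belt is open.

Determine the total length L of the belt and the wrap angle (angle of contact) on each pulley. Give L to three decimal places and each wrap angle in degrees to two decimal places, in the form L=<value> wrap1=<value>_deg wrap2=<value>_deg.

L=149.418 wrap1=165.89_deg wrap2=194.11_deg

open belt: β = asin((r2−r1)/C) = asin(7/57) = 7.0541°
wrap1 = π − 2β = 165.8917°
wrap2 = π + 2β = 194.1083°
tangent length = C·cosβ = 56.5685
L = r1·wrap1 + r2·wrap2 + 2·C·cosβ = 2·2.8954 + 9·3.3878 + 2·56.5685 = 149.4183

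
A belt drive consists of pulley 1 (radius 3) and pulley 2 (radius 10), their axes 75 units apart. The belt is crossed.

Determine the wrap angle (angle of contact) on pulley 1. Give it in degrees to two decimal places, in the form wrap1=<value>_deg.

wrap1=199.96_deg

crossed belt: β = asin((r1+r2)/C) = asin(13/75) = 9.9817°
wrap1 = wrap2 = π + 2β = 199.9634°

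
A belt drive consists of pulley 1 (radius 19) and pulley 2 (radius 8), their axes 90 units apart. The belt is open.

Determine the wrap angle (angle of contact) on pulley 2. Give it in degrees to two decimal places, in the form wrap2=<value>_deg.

open belt: β = asin((r2−r1)/C) = asin(-11/90) = -7.0204°
wrap1 = π − 2β = 194.0407°
wrap2 = π + 2β = 165.9593°

wrap2=165.96_deg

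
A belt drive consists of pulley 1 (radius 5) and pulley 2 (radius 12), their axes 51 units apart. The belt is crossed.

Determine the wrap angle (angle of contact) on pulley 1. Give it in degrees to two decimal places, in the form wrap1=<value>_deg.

wrap1=218.94_deg

crossed belt: β = asin((r1+r2)/C) = asin(17/51) = 19.4712°
wrap1 = wrap2 = π + 2β = 218.9424°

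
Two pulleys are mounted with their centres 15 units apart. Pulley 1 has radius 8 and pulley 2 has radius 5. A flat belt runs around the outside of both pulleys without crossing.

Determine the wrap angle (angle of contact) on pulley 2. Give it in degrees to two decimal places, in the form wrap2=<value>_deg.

wrap2=156.93_deg

open belt: β = asin((r2−r1)/C) = asin(-3/15) = -11.5370°
wrap1 = π − 2β = 203.0739°
wrap2 = π + 2β = 156.9261°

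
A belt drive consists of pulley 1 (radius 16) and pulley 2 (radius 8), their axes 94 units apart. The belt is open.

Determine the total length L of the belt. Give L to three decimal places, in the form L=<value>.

open belt: β = asin((r2−r1)/C) = asin(-8/94) = -4.8821°
wrap1 = π − 2β = 189.7643°
wrap2 = π + 2β = 170.2357°
tangent length = C·cosβ = 93.6590
L = r1·wrap1 + r2·wrap2 + 2·C·cosβ = 16·3.3120 + 8·2.9712 + 2·93.6590 = 264.0795

L=264.079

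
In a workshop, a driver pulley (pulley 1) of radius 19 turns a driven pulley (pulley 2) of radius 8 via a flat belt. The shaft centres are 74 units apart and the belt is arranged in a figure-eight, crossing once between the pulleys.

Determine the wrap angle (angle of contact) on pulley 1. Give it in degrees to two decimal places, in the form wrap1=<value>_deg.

wrap1=222.80_deg

crossed belt: β = asin((r1+r2)/C) = asin(27/74) = 21.3993°
wrap1 = wrap2 = π + 2β = 222.7985°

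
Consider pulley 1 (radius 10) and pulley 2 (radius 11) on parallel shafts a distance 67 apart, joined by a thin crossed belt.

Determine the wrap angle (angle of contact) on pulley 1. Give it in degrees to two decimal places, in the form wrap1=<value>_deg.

wrap1=216.53_deg

crossed belt: β = asin((r1+r2)/C) = asin(21/67) = 18.2662°
wrap1 = wrap2 = π + 2β = 216.5325°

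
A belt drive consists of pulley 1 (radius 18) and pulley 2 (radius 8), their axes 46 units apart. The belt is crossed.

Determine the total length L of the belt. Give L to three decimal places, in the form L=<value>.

crossed belt: β = asin((r1+r2)/C) = asin(26/46) = 34.4174°
wrap1 = wrap2 = π + 2β = 248.8348°
tangent length = C·cosβ = 37.9473
L = (r1+r2)·wrap + 2·C·cosβ = 26·4.3430 + 2·37.9473 = 188.8123

L=188.812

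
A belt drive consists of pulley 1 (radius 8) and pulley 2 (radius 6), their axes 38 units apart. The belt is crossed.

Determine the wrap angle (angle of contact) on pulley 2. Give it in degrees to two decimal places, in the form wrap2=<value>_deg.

wrap2=223.24_deg

crossed belt: β = asin((r1+r2)/C) = asin(14/38) = 21.6183°
wrap1 = wrap2 = π + 2β = 223.2365°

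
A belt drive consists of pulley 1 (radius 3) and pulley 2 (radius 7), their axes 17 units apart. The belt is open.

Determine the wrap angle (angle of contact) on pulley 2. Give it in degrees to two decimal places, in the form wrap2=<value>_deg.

open belt: β = asin((r2−r1)/C) = asin(4/17) = 13.6090°
wrap1 = π − 2β = 152.7821°
wrap2 = π + 2β = 207.2179°

wrap2=207.22_deg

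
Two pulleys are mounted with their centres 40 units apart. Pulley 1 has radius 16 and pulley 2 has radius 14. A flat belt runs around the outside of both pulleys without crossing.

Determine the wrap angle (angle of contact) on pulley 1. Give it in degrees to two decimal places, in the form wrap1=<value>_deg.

wrap1=185.73_deg

open belt: β = asin((r2−r1)/C) = asin(-2/40) = -2.8660°
wrap1 = π − 2β = 185.7320°
wrap2 = π + 2β = 174.2680°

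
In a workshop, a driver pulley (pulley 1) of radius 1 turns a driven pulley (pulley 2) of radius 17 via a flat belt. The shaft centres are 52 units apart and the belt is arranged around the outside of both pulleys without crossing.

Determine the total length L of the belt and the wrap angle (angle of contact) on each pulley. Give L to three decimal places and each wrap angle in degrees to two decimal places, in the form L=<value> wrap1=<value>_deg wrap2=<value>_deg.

L=165.512 wrap1=144.16_deg wrap2=215.84_deg

open belt: β = asin((r2−r1)/C) = asin(16/52) = 17.9202°
wrap1 = π − 2β = 144.1596°
wrap2 = π + 2β = 215.8404°
tangent length = C·cosβ = 49.4773
L = r1·wrap1 + r2·wrap2 + 2·C·cosβ = 1·2.5161 + 17·3.7671 + 2·49.4773 = 165.5117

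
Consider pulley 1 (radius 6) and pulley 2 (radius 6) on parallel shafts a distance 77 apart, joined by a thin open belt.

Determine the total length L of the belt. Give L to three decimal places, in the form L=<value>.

open belt: β = asin((r2−r1)/C) = asin(0/77) = 0.0000°
wrap1 = π − 2β = 180.0000°
wrap2 = π + 2β = 180.0000°
tangent length = C·cosβ = 77.0000
L = r1·wrap1 + r2·wrap2 + 2·C·cosβ = 6·3.1416 + 6·3.1416 + 2·77.0000 = 191.6991

L=191.699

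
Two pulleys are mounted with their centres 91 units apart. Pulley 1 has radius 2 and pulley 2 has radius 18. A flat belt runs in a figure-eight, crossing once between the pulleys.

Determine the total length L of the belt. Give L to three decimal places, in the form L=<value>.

crossed belt: β = asin((r1+r2)/C) = asin(20/91) = 12.6961°
wrap1 = wrap2 = π + 2β = 205.3922°
tangent length = C·cosβ = 88.7750
L = (r1+r2)·wrap + 2·C·cosβ = 20·3.5848 + 2·88.7750 = 249.2454

L=249.245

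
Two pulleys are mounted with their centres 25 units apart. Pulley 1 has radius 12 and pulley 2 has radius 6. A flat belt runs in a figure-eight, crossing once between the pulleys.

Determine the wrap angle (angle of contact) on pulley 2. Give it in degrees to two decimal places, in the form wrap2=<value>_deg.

wrap2=272.11_deg

crossed belt: β = asin((r1+r2)/C) = asin(18/25) = 46.0545°
wrap1 = wrap2 = π + 2β = 272.1090°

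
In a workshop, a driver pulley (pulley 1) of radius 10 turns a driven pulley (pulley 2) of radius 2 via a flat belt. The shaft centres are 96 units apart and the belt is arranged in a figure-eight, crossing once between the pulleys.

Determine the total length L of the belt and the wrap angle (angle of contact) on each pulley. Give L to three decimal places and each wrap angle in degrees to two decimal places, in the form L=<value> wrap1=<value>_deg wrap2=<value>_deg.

crossed belt: β = asin((r1+r2)/C) = asin(12/96) = 7.1808°
wrap1 = wrap2 = π + 2β = 194.3615°
tangent length = C·cosβ = 95.2470
L = (r1+r2)·wrap + 2·C·cosβ = 12·3.3922 + 2·95.2470 = 231.2011

L=231.201 wrap1=194.36_deg wrap2=194.36_deg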